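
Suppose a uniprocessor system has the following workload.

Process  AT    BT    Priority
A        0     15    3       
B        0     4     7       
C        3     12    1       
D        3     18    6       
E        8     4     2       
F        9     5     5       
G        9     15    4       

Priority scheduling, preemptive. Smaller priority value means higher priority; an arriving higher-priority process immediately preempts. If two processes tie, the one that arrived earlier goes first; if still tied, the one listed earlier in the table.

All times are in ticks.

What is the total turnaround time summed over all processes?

Schedule: | A 0-3 | C 3-15 | E 15-19 | A 19-31 | G 31-46 | F 46-51 | D 51-69 | B 69-73 |
Completion: A=31  B=73  C=15  D=69  E=19  F=51  G=46
Turnaround = completion − arrival: A=31, B=73, C=12, D=66, E=11, F=42, G=37
Total turnaround = 31 + 73 + 12 + 66 + 11 + 42 + 37 = 272

272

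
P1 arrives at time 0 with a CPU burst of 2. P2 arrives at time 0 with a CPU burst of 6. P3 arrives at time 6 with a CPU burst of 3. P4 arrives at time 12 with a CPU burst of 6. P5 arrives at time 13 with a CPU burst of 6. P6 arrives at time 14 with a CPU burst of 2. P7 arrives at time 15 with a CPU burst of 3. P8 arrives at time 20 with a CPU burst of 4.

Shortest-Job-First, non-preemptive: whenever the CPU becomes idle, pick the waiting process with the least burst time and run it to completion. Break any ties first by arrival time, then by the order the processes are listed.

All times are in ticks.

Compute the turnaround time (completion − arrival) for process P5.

Timeline: | P1 0-2 | P2 2-8 | P3 8-11 | idle 11-12 | P4 12-18 | P6 18-20 | P7 20-23 | P8 23-27 | P5 27-33 |
Completion: P1=2  P2=8  P3=11  P4=18  P5=33  P6=20  P7=23  P8=27
Turnaround(P5) = completion − arrival = 33 − 13 = 20

20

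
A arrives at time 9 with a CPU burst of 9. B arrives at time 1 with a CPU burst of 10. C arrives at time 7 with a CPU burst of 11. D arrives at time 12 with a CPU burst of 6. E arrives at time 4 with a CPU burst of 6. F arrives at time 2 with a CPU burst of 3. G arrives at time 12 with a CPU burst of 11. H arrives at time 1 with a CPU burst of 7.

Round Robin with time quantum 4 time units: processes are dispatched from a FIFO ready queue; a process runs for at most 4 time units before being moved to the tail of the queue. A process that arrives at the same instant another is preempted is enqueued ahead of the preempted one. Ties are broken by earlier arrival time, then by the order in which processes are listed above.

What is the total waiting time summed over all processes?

254

Schedule: | idle 0-1 | B 1-5 | H 5-9 | F 9-12 | E 12-16 | B 16-20 | C 20-24 | A 24-28 | H 28-31 | D 31-35 | G 35-39 | E 39-41 | B 41-43 | C 43-47 | A 47-51 | D 51-53 | G 53-57 | C 57-60 | A 60-61 | G 61-64 |
Completion: A=61  B=43  C=60  D=53  E=41  F=12  G=64  H=31
Waiting = turnaround − burst: A=43, B=32, C=42, D=35, E=31, F=7, G=41, H=23
Total waiting = 43 + 32 + 42 + 35 + 31 + 7 + 41 + 23 = 254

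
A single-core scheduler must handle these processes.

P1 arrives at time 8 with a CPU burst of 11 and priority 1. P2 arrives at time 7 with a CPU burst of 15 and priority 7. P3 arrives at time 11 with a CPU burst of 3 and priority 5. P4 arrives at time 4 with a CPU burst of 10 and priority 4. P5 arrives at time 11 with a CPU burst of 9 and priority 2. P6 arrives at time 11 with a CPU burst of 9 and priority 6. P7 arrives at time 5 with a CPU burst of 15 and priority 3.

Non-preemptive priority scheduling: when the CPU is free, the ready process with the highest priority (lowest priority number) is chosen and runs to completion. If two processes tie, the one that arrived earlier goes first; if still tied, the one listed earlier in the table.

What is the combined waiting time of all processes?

182

Schedule: | idle 0-4 | P4 4-14 | P1 14-25 | P5 25-34 | P7 34-49 | P3 49-52 | P6 52-61 | P2 61-76 |
Completion: P1=25  P2=76  P3=52  P4=14  P5=34  P6=61  P7=49
Turnaround (C−A): P1=17  P2=69  P3=41  P4=10  P5=23  P6=50  P7=44
Waiting = turnaround − burst: P1=6, P2=54, P3=38, P4=0, P5=14, P6=41, P7=29
Total waiting = 6 + 54 + 38 + 0 + 14 + 41 + 29 = 182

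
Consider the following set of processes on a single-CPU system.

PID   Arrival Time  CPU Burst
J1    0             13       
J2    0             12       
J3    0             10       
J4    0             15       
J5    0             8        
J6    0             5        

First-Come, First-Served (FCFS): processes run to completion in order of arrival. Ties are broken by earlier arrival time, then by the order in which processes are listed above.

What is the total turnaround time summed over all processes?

Schedule: | J1 0-13 | J2 13-25 | J3 25-35 | J4 35-50 | J5 50-58 | J6 58-63 |
Completion: J1=13  J2=25  J3=35  J4=50  J5=58  J6=63
Turnaround = completion − arrival: J1=13, J2=25, J3=35, J4=50, J5=58, J6=63
Total turnaround = 13 + 25 + 35 + 50 + 58 + 63 = 244

244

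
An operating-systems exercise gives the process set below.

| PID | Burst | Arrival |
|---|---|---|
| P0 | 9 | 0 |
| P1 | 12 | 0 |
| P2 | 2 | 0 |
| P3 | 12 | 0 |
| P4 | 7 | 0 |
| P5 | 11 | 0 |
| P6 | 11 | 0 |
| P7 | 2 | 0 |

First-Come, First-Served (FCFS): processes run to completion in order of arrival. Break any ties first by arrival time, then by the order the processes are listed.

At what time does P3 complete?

Timeline: | P0 0-9 | P1 9-21 | P2 21-23 | P3 23-35 | P4 35-42 | P5 42-53 | P6 53-64 | P7 64-66 |
Completion: P0=9  P1=21  P2=23  P3=35  P4=42  P5=53  P6=64  P7=66

35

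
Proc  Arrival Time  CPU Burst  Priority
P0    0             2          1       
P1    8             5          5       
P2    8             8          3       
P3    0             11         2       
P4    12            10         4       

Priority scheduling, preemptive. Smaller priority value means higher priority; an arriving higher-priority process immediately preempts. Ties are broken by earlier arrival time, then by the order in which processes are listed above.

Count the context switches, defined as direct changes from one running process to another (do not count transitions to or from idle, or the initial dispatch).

Schedule: | P0 0-2 | P3 2-13 | P2 13-21 | P4 21-31 | P1 31-36 |
Completion: P0=2  P1=36  P2=21  P3=13  P4=31

4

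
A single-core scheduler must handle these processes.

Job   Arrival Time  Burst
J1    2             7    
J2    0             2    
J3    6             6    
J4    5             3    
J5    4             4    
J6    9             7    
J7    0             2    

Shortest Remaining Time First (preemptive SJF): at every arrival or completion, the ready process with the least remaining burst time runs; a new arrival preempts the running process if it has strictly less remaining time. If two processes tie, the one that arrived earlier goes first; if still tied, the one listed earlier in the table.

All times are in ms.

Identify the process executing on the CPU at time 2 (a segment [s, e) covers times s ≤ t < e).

Gantt: | J2 0-2 | J7 2-4 | J5 4-8 | J4 8-11 | J3 11-17 | J1 17-24 | J6 24-31 |
Completion: J1=24  J2=2  J3=17  J4=11  J5=8  J6=31  J7=4
Turnaround (C−A): J1=22  J2=2  J3=11  J4=6  J5=4  J6=22  J7=4

J7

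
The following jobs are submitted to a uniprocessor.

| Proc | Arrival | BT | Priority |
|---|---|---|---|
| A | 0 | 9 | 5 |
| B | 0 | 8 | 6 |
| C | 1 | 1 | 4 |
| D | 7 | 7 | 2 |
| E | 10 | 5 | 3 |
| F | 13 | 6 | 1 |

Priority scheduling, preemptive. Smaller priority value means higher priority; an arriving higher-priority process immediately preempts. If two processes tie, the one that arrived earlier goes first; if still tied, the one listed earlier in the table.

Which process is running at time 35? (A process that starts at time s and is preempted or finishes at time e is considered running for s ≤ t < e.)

B

Schedule: | A 0-1 | C 1-2 | A 2-7 | D 7-13 | F 13-19 | D 19-20 | E 20-25 | A 25-28 | B 28-36 |
Completion: A=28  B=36  C=2  D=20  E=25  F=19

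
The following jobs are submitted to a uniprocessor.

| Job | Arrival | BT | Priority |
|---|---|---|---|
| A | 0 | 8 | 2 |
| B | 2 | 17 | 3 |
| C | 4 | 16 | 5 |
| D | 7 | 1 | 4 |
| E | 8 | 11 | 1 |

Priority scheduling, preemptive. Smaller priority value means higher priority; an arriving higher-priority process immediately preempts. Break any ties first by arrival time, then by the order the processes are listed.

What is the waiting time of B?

Schedule: | A 0-8 | E 8-19 | B 19-36 | D 36-37 | C 37-53 |
Completion: A=8  B=36  C=53  D=37  E=19
Turnaround (C−A): A=8  B=34  C=49  D=30  E=11
Waiting(B) = turnaround − burst = 34 − 17 = 17

17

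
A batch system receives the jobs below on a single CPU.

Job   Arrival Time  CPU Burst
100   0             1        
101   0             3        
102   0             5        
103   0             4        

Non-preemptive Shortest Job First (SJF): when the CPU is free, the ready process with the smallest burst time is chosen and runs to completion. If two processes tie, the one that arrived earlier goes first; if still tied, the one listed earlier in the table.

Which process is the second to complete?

Gantt: | 100 0-1 | 101 1-4 | 103 4-8 | 102 8-13 |
Completion: 100=1  101=4  102=13  103=8
Turnaround (C−A): 100=1  101=4  102=13  103=8
Finish order: 100 → 101 → 103 → 102

101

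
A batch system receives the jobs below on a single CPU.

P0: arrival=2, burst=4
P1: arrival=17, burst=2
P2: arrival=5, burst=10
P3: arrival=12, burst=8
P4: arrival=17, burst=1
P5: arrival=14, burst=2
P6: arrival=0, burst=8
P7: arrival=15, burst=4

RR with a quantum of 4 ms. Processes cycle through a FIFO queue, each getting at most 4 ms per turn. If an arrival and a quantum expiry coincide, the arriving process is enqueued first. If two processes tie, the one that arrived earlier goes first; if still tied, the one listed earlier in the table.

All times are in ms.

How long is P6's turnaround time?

Timeline: | P6 0-4 | P0 4-8 | P6 8-12 | P2 12-16 | P3 16-20 | P5 20-22 | P7 22-26 | P2 26-30 | P1 30-32 | P4 32-33 | P3 33-37 | P2 37-39 |
Completion: P0=8  P1=32  P2=39  P3=37  P4=33  P5=22  P6=12  P7=26
Turnaround (C−A): P0=6  P1=15  P2=34  P3=25  P4=16  P5=8  P6=12  P7=11
Turnaround(P6) = completion − arrival = 12 − 0 = 12

12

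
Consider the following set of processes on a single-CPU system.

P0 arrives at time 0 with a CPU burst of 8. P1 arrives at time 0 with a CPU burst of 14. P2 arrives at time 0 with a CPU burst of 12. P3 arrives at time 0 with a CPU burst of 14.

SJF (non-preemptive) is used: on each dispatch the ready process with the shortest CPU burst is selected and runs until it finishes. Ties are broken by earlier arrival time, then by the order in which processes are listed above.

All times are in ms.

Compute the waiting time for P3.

34

Timeline: | P0 0-8 | P2 8-20 | P1 20-34 | P3 34-48 |
Completion: P0=8  P1=34  P2=20  P3=48
Turnaround (C−A): P0=8  P1=34  P2=20  P3=48
Waiting(P3) = turnaround − burst = 48 − 14 = 34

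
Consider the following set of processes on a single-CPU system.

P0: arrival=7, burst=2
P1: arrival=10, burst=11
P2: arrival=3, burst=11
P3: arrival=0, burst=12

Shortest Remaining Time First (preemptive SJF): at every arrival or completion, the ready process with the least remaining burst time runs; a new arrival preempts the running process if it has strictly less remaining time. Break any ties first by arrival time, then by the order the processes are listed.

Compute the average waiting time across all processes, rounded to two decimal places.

7.00

Schedule: | P3 0-7 | P0 7-9 | P3 9-14 | P2 14-25 | P1 25-36 |
Completion: P0=9  P1=36  P2=25  P3=14
Turnaround (C−A): P0=2  P1=26  P2=22  P3=14
Waiting times: P0=0, P1=15, P2=11, P3=2
Average waiting = (0+15+11+2) / 4 = 28/4 = 7.00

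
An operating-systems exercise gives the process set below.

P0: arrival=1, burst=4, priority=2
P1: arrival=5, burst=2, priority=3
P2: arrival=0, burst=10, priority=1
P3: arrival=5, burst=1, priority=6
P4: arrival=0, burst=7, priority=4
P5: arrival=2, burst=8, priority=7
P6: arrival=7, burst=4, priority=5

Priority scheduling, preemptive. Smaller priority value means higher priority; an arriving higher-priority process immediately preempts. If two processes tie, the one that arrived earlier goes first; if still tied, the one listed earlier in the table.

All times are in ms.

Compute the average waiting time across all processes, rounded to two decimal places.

Timeline: | P2 0-10 | P0 10-14 | P1 14-16 | P4 16-23 | P6 23-27 | P3 27-28 | P5 28-36 |
Completion: P0=14  P1=16  P2=10  P3=28  P4=23  P5=36  P6=27
Waiting times: P0=9, P1=9, P2=0, P3=22, P4=16, P5=26, P6=16
Average waiting = (9+9+0+22+16+26+16) / 7 = 98/7 = 14.00

14.00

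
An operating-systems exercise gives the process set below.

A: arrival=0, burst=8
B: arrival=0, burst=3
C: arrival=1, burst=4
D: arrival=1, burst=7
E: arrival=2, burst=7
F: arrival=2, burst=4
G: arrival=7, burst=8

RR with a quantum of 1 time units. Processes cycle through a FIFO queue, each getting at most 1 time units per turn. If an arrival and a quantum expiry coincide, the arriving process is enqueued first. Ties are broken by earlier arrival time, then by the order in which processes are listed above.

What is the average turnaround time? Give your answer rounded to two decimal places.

29.00

Gantt: | A 0-1 | B 1-2 | C 2-3 | D 3-4 | A 4-5 | E 5-6 | F 6-7 | B 7-8 | C 8-9 | D 9-10 | A 10-11 | E 11-12 | G 12-13 | F 13-14 | B 14-15 | C 15-16 | D 16-17 | A 17-18 | E 18-19 | G 19-20 | F 20-21 | C 21-22 | D 22-23 | A 23-24 | E 24-25 | G 25-26 | F 26-27 | D 27-28 | A 28-29 | E 29-30 | G 30-31 | D 31-32 | A 32-33 | E 33-34 | G 34-35 | D 35-36 | A 36-37 | E 37-38 | G 38-41 |
Completion: A=37  B=15  C=22  D=36  E=38  F=27  G=41
Turnaround times: A=37, B=15, C=21, D=35, E=36, F=25, G=34
Average turnaround = (37+15+21+35+36+25+34) / 7 = 203/7 = 29.00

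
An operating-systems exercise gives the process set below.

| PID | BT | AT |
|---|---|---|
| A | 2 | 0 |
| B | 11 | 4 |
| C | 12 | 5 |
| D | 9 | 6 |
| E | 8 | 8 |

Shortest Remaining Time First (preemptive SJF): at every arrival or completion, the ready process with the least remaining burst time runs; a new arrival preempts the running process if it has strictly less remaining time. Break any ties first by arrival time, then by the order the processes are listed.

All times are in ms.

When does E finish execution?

23

Timeline: | A 0-2 | idle 2-4 | B 4-15 | E 15-23 | D 23-32 | C 32-44 |
Completion: A=2  B=15  C=44  D=32  E=23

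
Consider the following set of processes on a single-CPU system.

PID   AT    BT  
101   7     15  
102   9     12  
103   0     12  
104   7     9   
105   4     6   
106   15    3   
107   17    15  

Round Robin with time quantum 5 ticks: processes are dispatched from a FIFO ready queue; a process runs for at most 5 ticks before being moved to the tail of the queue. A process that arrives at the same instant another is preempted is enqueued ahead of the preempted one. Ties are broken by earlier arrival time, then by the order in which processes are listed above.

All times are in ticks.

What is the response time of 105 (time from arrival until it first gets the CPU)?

1

Gantt: | 103 0-5 | 105 5-10 | 103 10-15 | 101 15-20 | 104 20-25 | 102 25-30 | 105 30-31 | 106 31-34 | 103 34-36 | 107 36-41 | 101 41-46 | 104 46-50 | 102 50-55 | 107 55-60 | 101 60-65 | 102 65-67 | 107 67-72 |
Completion: 101=65  102=67  103=36  104=50  105=31  106=34  107=72
Response(105) = first start − arrival = 5 − 4 = 1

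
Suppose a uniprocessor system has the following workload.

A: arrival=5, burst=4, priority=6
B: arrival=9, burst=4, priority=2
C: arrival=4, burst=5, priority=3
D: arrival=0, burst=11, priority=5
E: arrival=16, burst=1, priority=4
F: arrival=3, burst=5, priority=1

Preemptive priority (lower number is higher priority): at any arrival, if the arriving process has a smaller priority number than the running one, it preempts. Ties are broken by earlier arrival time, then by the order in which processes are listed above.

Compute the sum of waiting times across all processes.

Gantt: | D 0-3 | F 3-8 | C 8-9 | B 9-13 | C 13-17 | E 17-18 | D 18-26 | A 26-30 |
Completion: A=30  B=13  C=17  D=26  E=18  F=8
Waiting = turnaround − burst: A=21, B=0, C=8, D=15, E=1, F=0
Total waiting = 21 + 0 + 8 + 15 + 1 + 0 = 45

45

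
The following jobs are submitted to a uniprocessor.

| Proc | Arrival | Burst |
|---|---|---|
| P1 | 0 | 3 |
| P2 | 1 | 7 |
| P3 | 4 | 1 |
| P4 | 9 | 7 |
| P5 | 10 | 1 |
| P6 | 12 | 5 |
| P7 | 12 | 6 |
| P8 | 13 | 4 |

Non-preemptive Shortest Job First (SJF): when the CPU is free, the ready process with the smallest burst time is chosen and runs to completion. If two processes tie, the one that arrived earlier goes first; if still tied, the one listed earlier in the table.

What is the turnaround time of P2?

9

Timeline: | P1 0-3 | P2 3-10 | P3 10-11 | P5 11-12 | P6 12-17 | P8 17-21 | P7 21-27 | P4 27-34 |
Completion: P1=3  P2=10  P3=11  P4=34  P5=12  P6=17  P7=27  P8=21
Turnaround (C−A): P1=3  P2=9  P3=7  P4=25  P5=2  P6=5  P7=15  P8=8
Turnaround(P2) = completion − arrival = 10 − 1 = 9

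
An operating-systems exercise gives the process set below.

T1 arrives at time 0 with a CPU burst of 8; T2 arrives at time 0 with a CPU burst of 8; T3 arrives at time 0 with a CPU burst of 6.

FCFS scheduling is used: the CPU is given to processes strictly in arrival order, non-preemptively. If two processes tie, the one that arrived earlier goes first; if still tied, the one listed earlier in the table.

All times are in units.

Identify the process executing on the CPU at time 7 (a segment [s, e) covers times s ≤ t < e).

T1

Timeline: | T1 0-8 | T2 8-16 | T3 16-22 |
Completion: T1=8  T2=16  T3=22
Turnaround (C−A): T1=8  T2=16  T3=22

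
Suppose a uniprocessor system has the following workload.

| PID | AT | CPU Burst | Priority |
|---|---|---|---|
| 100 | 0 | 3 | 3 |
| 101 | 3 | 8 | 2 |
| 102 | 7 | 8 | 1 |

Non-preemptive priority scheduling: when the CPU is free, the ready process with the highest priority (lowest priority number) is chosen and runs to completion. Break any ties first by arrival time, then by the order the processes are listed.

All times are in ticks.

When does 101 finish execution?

11

Gantt: | 100 0-3 | 101 3-11 | 102 11-19 |
Completion: 100=3  101=11  102=19
Turnaround (C−A): 100=3  101=8  102=12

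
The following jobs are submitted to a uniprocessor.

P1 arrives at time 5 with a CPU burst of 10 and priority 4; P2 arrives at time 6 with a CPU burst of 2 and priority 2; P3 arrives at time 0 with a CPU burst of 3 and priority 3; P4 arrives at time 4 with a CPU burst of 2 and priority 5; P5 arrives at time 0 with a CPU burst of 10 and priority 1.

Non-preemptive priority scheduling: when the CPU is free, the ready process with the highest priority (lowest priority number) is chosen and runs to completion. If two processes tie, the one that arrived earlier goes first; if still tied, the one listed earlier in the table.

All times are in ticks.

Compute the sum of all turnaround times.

74

Gantt: | P5 0-10 | P2 10-12 | P3 12-15 | P1 15-25 | P4 25-27 |
Completion: P1=25  P2=12  P3=15  P4=27  P5=10
Turnaround = completion − arrival: P1=20, P2=6, P3=15, P4=23, P5=10
Total turnaround = 20 + 6 + 15 + 23 + 10 = 74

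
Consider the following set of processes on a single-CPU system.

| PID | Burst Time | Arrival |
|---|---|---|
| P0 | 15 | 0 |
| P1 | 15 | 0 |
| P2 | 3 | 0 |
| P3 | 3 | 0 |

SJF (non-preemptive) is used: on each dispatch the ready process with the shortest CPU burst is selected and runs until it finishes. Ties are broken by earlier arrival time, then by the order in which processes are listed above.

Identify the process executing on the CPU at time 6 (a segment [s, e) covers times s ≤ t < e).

Timeline: | P2 0-3 | P3 3-6 | P0 6-21 | P1 21-36 |
Completion: P0=21  P1=36  P2=3  P3=6
Turnaround (C−A): P0=21  P1=36  P2=3  P3=6

P0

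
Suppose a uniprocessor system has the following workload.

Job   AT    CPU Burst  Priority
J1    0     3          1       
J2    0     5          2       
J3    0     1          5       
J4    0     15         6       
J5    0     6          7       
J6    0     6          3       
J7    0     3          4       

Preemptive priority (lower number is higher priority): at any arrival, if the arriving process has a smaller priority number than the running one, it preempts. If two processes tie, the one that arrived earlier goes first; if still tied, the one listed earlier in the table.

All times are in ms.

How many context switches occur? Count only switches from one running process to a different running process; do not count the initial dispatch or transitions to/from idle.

6

Schedule: | J1 0-3 | J2 3-8 | J6 8-14 | J7 14-17 | J3 17-18 | J4 18-33 | J5 33-39 |
Completion: J1=3  J2=8  J3=18  J4=33  J5=39  J6=14  J7=17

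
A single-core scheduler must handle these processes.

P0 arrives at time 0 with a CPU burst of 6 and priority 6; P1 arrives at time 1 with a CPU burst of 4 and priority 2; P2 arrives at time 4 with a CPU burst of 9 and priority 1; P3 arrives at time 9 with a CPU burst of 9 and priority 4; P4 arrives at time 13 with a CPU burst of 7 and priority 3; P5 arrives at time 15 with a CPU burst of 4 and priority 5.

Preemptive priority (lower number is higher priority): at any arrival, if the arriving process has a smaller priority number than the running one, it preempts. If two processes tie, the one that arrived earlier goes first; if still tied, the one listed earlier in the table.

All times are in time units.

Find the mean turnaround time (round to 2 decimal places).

Schedule: | P0 0-1 | P1 1-4 | P2 4-13 | P1 13-14 | P4 14-21 | P3 21-30 | P5 30-34 | P0 34-39 |
Completion: P0=39  P1=14  P2=13  P3=30  P4=21  P5=34
Turnaround times: P0=39, P1=13, P2=9, P3=21, P4=8, P5=19
Average turnaround = (39+13+9+21+8+19) / 6 = 109/6 = 18.17

18.17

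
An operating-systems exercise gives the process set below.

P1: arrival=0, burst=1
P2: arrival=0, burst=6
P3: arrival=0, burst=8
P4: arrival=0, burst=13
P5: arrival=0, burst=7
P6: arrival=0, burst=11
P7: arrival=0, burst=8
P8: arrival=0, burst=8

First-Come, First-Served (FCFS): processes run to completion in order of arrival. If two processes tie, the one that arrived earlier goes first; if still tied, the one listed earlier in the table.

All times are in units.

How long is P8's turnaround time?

Timeline: | P1 0-1 | P2 1-7 | P3 7-15 | P4 15-28 | P5 28-35 | P6 35-46 | P7 46-54 | P8 54-62 |
Completion: P1=1  P2=7  P3=15  P4=28  P5=35  P6=46  P7=54  P8=62
Turnaround (C−A): P1=1  P2=7  P3=15  P4=28  P5=35  P6=46  P7=54  P8=62
Turnaround(P8) = completion − arrival = 62 − 0 = 62

62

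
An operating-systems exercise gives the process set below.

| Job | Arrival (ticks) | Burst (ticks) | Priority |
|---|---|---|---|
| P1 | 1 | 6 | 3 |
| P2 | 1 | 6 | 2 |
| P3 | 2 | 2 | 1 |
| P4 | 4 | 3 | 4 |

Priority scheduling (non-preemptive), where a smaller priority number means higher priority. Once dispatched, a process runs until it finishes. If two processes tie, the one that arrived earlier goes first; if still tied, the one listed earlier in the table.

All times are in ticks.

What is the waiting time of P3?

Timeline: | idle 0-1 | P2 1-7 | P3 7-9 | P1 9-15 | P4 15-18 |
Completion: P1=15  P2=7  P3=9  P4=18
Waiting(P3) = turnaround − burst = 7 − 2 = 5

5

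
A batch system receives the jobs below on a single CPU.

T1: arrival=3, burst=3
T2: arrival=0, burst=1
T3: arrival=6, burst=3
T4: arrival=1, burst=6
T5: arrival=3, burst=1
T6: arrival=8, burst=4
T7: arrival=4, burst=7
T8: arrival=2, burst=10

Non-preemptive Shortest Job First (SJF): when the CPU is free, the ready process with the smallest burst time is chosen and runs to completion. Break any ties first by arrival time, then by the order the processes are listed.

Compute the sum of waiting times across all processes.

Schedule: | T2 0-1 | T4 1-7 | T5 7-8 | T1 8-11 | T3 11-14 | T6 14-18 | T7 18-25 | T8 25-35 |
Completion: T1=11  T2=1  T3=14  T4=7  T5=8  T6=18  T7=25  T8=35
Turnaround (C−A): T1=8  T2=1  T3=8  T4=6  T5=5  T6=10  T7=21  T8=33
Waiting = turnaround − burst: T1=5, T2=0, T3=5, T4=0, T5=4, T6=6, T7=14, T8=23
Total waiting = 5 + 0 + 5 + 0 + 4 + 6 + 14 + 23 = 57

57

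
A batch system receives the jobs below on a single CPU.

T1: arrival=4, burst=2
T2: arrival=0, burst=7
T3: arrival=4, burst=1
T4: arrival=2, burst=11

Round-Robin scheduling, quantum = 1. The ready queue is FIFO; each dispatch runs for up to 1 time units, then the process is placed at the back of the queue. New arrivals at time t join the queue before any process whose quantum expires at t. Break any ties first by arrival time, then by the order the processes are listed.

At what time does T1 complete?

10

Gantt: | T2 0-2 | T4 2-3 | T2 3-4 | T4 4-5 | T1 5-6 | T3 6-7 | T2 7-8 | T4 8-9 | T1 9-10 | T2 10-11 | T4 11-12 | T2 12-13 | T4 13-14 | T2 14-15 | T4 15-21 |
Completion: T1=10  T2=15  T3=7  T4=21
Turnaround (C−A): T1=6  T2=15  T3=3  T4=19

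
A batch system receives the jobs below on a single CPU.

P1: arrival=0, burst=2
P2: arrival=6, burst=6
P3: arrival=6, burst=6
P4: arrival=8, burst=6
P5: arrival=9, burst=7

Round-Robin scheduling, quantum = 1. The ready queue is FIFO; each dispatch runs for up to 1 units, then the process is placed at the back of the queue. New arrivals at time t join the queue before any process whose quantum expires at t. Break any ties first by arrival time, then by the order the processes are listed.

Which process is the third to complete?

P3

Timeline: | P1 0-2 | idle 2-6 | P2 6-7 | P3 7-8 | P2 8-9 | P4 9-10 | P3 10-11 | P5 11-12 | P2 12-13 | P4 13-14 | P3 14-15 | P5 15-16 | P2 16-17 | P4 17-18 | P3 18-19 | P5 19-20 | P2 20-21 | P4 21-22 | P3 22-23 | P5 23-24 | P2 24-25 | P4 25-26 | P3 26-27 | P5 27-28 | P4 28-29 | P5 29-31 |
Completion: P1=2  P2=25  P3=27  P4=29  P5=31
Turnaround (C−A): P1=2  P2=19  P3=21  P4=21  P5=22
Finish order: P1 → P2 → P3 → P4 → P5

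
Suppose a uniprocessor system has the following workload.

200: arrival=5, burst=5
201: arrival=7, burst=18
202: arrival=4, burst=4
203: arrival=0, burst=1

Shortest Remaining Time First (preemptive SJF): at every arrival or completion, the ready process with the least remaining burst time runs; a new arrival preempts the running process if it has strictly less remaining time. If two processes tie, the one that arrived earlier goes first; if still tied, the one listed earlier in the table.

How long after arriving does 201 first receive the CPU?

6

Timeline: | 203 0-1 | idle 1-4 | 202 4-8 | 200 8-13 | 201 13-31 |
Completion: 200=13  201=31  202=8  203=1
Turnaround (C−A): 200=8  201=24  202=4  203=1
Response(201) = first start − arrival = 13 − 7 = 6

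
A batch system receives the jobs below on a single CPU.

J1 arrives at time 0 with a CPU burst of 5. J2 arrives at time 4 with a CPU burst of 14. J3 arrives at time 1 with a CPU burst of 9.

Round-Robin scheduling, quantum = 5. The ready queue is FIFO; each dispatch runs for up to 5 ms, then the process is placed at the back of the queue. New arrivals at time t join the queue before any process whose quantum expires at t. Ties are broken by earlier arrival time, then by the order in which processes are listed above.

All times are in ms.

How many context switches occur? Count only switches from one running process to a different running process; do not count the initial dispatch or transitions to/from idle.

Timeline: | J1 0-5 | J3 5-10 | J2 10-15 | J3 15-19 | J2 19-28 |
Completion: J1=5  J2=28  J3=19
Turnaround (C−A): J1=5  J2=24  J3=18

4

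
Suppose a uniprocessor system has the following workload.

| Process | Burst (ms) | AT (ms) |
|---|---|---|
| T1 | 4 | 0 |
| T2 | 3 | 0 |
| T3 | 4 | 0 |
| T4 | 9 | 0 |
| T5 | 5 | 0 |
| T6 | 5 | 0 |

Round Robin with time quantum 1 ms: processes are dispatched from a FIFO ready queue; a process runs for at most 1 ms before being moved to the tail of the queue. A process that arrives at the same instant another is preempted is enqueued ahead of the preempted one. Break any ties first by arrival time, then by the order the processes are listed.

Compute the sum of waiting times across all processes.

Timeline: | T1 0-1 | T2 1-2 | T3 2-3 | T4 3-4 | T5 4-5 | T6 5-6 | T1 6-7 | T2 7-8 | T3 8-9 | T4 9-10 | T5 10-11 | T6 11-12 | T1 12-13 | T2 13-14 | T3 14-15 | T4 15-16 | T5 16-17 | T6 17-18 | T1 18-19 | T3 19-20 | T4 20-21 | T5 21-22 | T6 22-23 | T4 23-24 | T5 24-25 | T6 25-26 | T4 26-30 |
Completion: T1=19  T2=14  T3=20  T4=30  T5=25  T6=26
Turnaround (C−A): T1=19  T2=14  T3=20  T4=30  T5=25  T6=26
Waiting = turnaround − burst: T1=15, T2=11, T3=16, T4=21, T5=20, T6=21
Total waiting = 15 + 11 + 16 + 21 + 20 + 21 = 104

104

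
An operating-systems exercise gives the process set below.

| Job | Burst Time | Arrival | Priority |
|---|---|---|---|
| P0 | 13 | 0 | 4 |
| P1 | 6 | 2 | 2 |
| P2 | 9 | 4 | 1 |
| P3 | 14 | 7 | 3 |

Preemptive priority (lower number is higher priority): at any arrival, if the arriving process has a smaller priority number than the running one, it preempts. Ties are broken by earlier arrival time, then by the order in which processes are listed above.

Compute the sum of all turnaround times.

90

Schedule: | P0 0-2 | P1 2-4 | P2 4-13 | P1 13-17 | P3 17-31 | P0 31-42 |
Completion: P0=42  P1=17  P2=13  P3=31
Turnaround (C−A): P0=42  P1=15  P2=9  P3=24
Turnaround = completion − arrival: P0=42, P1=15, P2=9, P3=24
Total turnaround = 42 + 15 + 9 + 24 = 90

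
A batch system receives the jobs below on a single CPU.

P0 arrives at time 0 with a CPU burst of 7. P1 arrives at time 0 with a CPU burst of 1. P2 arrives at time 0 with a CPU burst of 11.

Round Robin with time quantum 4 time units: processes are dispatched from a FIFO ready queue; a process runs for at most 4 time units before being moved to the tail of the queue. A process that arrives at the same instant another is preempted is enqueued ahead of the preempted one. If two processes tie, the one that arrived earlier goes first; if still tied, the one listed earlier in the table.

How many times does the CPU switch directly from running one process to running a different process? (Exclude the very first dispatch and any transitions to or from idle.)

4

Schedule: | P0 0-4 | P1 4-5 | P2 5-9 | P0 9-12 | P2 12-19 |
Completion: P0=12  P1=5  P2=19
Turnaround (C−A): P0=12  P1=5  P2=19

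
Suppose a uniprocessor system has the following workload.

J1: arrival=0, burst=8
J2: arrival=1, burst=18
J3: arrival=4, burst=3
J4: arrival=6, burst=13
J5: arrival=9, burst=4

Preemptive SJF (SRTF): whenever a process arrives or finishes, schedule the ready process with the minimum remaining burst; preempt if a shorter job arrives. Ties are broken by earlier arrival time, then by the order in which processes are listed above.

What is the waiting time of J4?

9

Timeline: | J1 0-4 | J3 4-7 | J1 7-11 | J5 11-15 | J4 15-28 | J2 28-46 |
Completion: J1=11  J2=46  J3=7  J4=28  J5=15
Waiting(J4) = turnaround − burst = 22 − 13 = 9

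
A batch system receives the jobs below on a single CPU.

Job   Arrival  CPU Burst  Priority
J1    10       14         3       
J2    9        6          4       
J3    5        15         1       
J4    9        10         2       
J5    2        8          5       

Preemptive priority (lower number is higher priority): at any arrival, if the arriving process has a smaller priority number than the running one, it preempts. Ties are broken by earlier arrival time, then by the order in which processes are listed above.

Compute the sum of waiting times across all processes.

Gantt: | idle 0-2 | J5 2-5 | J3 5-20 | J4 20-30 | J1 30-44 | J2 44-50 | J5 50-55 |
Completion: J1=44  J2=50  J3=20  J4=30  J5=55
Turnaround (C−A): J1=34  J2=41  J3=15  J4=21  J5=53
Waiting = turnaround − burst: J1=20, J2=35, J3=0, J4=11, J5=45
Total waiting = 20 + 35 + 0 + 11 + 45 = 111

111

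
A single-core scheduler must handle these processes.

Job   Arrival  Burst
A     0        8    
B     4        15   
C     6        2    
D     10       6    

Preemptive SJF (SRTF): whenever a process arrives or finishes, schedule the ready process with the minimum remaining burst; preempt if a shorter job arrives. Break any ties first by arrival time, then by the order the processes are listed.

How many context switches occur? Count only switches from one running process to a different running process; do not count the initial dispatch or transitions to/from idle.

Gantt: | A 0-8 | C 8-10 | D 10-16 | B 16-31 |
Completion: A=8  B=31  C=10  D=16
Turnaround (C−A): A=8  B=27  C=4  D=6

3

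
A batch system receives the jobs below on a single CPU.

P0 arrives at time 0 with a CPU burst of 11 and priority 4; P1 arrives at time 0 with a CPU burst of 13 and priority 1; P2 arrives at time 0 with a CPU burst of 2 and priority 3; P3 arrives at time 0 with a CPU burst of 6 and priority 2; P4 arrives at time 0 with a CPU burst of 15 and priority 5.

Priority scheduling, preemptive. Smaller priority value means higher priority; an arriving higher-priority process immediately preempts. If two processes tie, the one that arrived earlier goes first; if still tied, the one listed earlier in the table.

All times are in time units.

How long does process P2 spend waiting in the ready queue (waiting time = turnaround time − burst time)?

Schedule: | P1 0-13 | P3 13-19 | P2 19-21 | P0 21-32 | P4 32-47 |
Completion: P0=32  P1=13  P2=21  P3=19  P4=47
Turnaround (C−A): P0=32  P1=13  P2=21  P3=19  P4=47
Waiting(P2) = turnaround − burst = 21 − 2 = 19

19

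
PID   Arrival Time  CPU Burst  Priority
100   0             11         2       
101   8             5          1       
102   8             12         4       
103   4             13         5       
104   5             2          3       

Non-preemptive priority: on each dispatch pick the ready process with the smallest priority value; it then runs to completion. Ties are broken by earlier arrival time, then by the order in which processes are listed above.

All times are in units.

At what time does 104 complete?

Schedule: | 100 0-11 | 101 11-16 | 104 16-18 | 102 18-30 | 103 30-43 |
Completion: 100=11  101=16  102=30  103=43  104=18

18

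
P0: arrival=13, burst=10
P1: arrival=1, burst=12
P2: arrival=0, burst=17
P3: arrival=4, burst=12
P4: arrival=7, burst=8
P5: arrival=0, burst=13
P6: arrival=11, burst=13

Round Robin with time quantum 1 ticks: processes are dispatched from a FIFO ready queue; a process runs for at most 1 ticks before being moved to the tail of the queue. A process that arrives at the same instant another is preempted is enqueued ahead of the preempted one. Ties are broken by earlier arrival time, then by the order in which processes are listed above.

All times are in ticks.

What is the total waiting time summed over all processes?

407

Gantt: | P2 0-1 | P5 1-2 | P1 2-3 | P2 3-4 | P5 4-5 | P1 5-6 | P3 6-7 | P2 7-8 | P5 8-9 | P1 9-10 | P4 10-11 | P3 11-12 | P2 12-13 | P5 13-14 | P1 14-15 | P6 15-16 | P4 16-17 | P3 17-18 | P0 18-19 | P2 19-20 | P5 20-21 | P1 21-22 | P6 22-23 | P4 23-24 | P3 24-25 | P0 25-26 | P2 26-27 | P5 27-28 | P1 28-29 | P6 29-30 | P4 30-31 | P3 31-32 | P0 32-33 | P2 33-34 | P5 34-35 | P1 35-36 | P6 36-37 | P4 37-38 | P3 38-39 | P0 39-40 | P2 40-41 | P5 41-42 | P1 42-43 | P6 43-44 | P4 44-45 | P3 45-46 | P0 46-47 | P2 47-48 | P5 48-49 | P1 49-50 | P6 50-51 | P4 51-52 | P3 52-53 | P0 53-54 | P2 54-55 | P5 55-56 | P1 56-57 | P6 57-58 | P4 58-59 | P3 59-60 | P0 60-61 | P2 61-62 | P5 62-63 | P1 63-64 | P6 64-65 | P3 65-66 | P0 66-67 | P2 67-68 | P5 68-69 | P1 69-70 | P6 70-71 | P3 71-72 | P0 72-73 | P2 73-74 | P5 74-75 | P6 75-76 | P3 76-77 | P0 77-78 | P2 78-79 | P6 79-80 | P2 80-81 | P6 81-82 | P2 82-83 | P6 83-84 | P2 84-85 |
Completion: P0=78  P1=70  P2=85  P3=77  P4=59  P5=75  P6=84
Turnaround (C−A): P0=65  P1=69  P2=85  P3=73  P4=52  P5=75  P6=73
Waiting = turnaround − burst: P0=55, P1=57, P2=68, P3=61, P4=44, P5=62, P6=60
Total waiting = 55 + 57 + 68 + 61 + 44 + 62 + 60 = 407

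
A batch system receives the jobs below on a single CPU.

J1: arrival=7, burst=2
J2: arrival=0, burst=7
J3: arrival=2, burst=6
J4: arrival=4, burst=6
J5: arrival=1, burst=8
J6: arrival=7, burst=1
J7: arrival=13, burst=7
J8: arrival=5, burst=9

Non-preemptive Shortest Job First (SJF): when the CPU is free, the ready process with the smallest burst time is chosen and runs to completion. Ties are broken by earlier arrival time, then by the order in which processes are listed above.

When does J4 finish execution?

22

Timeline: | J2 0-7 | J6 7-8 | J1 8-10 | J3 10-16 | J4 16-22 | J7 22-29 | J5 29-37 | J8 37-46 |
Completion: J1=10  J2=7  J3=16  J4=22  J5=37  J6=8  J7=29  J8=46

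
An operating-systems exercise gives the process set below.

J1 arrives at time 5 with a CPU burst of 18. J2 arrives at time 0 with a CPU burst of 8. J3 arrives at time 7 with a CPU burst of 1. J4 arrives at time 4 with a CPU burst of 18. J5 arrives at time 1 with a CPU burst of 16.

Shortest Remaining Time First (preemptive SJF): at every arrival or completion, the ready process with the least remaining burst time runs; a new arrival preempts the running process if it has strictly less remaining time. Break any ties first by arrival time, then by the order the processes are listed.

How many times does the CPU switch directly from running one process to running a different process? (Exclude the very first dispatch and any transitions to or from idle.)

Timeline: | J2 0-8 | J3 8-9 | J5 9-25 | J4 25-43 | J1 43-61 |
Completion: J1=61  J2=8  J3=9  J4=43  J5=25
Turnaround (C−A): J1=56  J2=8  J3=2  J4=39  J5=24

4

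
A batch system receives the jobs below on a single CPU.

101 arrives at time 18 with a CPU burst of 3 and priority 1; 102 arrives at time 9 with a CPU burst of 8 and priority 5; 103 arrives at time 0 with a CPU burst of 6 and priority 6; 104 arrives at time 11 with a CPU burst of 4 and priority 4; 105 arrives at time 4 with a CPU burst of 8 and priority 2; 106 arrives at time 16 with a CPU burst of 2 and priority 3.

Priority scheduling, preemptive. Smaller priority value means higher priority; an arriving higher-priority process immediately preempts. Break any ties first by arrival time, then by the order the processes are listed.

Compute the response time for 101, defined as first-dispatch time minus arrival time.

Schedule: | 103 0-4 | 105 4-12 | 104 12-16 | 106 16-18 | 101 18-21 | 102 21-29 | 103 29-31 |
Completion: 101=21  102=29  103=31  104=16  105=12  106=18
Turnaround (C−A): 101=3  102=20  103=31  104=5  105=8  106=2
Response(101) = first start − arrival = 18 − 18 = 0

0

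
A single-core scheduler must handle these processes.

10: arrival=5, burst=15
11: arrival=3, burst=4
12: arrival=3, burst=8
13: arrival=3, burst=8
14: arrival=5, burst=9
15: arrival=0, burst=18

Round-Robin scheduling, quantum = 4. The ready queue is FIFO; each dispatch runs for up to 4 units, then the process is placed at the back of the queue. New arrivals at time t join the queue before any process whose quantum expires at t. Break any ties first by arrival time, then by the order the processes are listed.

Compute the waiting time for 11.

1

Timeline: | 15 0-4 | 11 4-8 | 12 8-12 | 13 12-16 | 15 16-20 | 10 20-24 | 14 24-28 | 12 28-32 | 13 32-36 | 15 36-40 | 10 40-44 | 14 44-48 | 15 48-52 | 10 52-56 | 14 56-57 | 15 57-59 | 10 59-62 |
Completion: 10=62  11=8  12=32  13=36  14=57  15=59
Turnaround (C−A): 10=57  11=5  12=29  13=33  14=52  15=59
Waiting(11) = turnaround − burst = 5 − 4 = 1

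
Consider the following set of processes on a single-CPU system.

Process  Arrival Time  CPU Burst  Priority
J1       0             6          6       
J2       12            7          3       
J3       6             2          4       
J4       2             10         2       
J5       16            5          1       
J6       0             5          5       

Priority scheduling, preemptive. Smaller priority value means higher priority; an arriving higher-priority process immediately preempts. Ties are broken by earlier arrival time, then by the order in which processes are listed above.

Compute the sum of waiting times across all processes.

Timeline: | J6 0-2 | J4 2-12 | J2 12-16 | J5 16-21 | J2 21-24 | J3 24-26 | J6 26-29 | J1 29-35 |
Completion: J1=35  J2=24  J3=26  J4=12  J5=21  J6=29
Turnaround (C−A): J1=35  J2=12  J3=20  J4=10  J5=5  J6=29
Waiting = turnaround − burst: J1=29, J2=5, J3=18, J4=0, J5=0, J6=24
Total waiting = 29 + 5 + 18 + 0 + 0 + 24 = 76

76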